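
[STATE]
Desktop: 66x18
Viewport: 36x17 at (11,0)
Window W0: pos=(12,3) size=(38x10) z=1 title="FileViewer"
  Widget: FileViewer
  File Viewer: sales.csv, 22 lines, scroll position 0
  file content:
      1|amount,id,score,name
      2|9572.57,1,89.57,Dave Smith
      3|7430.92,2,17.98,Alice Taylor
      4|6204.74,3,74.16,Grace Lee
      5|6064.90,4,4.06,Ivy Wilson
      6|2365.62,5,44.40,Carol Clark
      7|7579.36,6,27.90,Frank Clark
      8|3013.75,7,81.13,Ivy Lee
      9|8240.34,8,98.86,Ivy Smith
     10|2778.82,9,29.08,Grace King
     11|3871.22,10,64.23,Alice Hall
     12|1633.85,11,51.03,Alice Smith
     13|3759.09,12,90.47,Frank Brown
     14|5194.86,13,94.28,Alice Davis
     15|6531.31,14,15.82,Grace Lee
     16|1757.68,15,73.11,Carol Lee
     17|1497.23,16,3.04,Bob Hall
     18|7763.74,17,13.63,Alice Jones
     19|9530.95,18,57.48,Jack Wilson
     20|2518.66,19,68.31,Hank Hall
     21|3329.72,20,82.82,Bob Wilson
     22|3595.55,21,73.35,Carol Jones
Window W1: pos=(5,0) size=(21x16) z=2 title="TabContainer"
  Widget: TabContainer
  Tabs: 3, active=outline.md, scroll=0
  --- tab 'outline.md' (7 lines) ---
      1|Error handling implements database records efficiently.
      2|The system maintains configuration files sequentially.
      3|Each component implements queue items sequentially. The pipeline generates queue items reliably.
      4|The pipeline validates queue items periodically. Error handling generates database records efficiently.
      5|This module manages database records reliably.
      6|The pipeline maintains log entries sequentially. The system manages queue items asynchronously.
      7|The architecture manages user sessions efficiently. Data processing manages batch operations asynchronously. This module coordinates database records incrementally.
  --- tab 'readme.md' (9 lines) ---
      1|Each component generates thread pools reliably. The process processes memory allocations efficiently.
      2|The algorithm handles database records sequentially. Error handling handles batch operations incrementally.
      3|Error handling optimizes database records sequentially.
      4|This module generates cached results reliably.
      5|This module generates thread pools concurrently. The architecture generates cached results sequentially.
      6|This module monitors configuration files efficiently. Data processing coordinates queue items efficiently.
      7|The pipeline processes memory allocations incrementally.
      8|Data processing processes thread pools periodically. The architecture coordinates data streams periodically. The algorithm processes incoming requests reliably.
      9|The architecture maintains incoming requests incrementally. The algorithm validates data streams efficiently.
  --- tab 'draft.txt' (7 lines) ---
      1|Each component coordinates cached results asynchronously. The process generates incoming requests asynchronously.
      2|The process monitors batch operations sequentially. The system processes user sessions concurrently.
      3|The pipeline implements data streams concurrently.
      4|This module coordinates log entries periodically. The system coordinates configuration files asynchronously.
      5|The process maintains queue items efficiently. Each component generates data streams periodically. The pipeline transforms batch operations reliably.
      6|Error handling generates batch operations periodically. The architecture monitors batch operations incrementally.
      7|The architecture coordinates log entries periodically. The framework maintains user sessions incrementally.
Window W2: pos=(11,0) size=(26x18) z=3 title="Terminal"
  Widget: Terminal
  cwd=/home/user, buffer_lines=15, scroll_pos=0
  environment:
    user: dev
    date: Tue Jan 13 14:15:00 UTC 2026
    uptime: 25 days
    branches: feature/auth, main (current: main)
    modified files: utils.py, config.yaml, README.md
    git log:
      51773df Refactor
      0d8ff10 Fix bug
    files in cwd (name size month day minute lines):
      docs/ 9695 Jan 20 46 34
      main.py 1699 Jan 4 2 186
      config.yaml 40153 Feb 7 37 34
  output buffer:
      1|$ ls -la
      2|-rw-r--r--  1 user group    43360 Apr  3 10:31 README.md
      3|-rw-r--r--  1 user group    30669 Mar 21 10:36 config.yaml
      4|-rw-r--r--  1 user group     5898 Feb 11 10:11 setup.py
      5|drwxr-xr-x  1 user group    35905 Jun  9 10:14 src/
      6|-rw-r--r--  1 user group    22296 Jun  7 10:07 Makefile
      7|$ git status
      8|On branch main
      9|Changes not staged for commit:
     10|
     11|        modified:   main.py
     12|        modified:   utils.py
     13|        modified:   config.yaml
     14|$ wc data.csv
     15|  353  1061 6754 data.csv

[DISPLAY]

┏━━━━━━━━━━━━━━━━━━━━━━━━┓          
┃ Terminal               ┃          
┠────────────────────────┨          
┃$ ls -la                ┃━━━━━━━━━━
┃-rw-r--r--  1 user group┃          
┃-rw-r--r--  1 user group┃──────────
┃-rw-r--r--  1 user group┃          
┃drwxr-xr-x  1 user group┃th        
┃-rw-r--r--  1 user group┃ylor      
┃$ git status            ┃e         
┃On branch main          ┃n         
┃Changes not staged for c┃ark       
┃                        ┃━━━━━━━━━━
┃        modified:   main┃          
┃        modified:   util┃          
┃        modified:   conf┃          
┃$ wc data.csv           ┃          


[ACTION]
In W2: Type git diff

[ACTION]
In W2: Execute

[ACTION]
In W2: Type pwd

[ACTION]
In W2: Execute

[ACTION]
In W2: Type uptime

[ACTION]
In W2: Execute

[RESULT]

┏━━━━━━━━━━━━━━━━━━━━━━━━┓          
┃ Terminal               ┃          
┠────────────────────────┨          
┃$ wc data.csv           ┃━━━━━━━━━━
┃  353  1061 6754 data.cs┃          
┃$ git diff              ┃──────────
┃diff --git a/main.py b/m┃          
┃--- a/main.py           ┃th        
┃+++ b/main.py           ┃ylor      
┃@@ -1,3 +1,4 @@         ┃e         
┃+# updated              ┃n         
┃ import sys             ┃ark       
┃$ pwd                   ┃━━━━━━━━━━
┃/home/user              ┃          
┃$ uptime                ┃          
┃ 10:00  up 25 days      ┃          
┃$ █                     ┃          


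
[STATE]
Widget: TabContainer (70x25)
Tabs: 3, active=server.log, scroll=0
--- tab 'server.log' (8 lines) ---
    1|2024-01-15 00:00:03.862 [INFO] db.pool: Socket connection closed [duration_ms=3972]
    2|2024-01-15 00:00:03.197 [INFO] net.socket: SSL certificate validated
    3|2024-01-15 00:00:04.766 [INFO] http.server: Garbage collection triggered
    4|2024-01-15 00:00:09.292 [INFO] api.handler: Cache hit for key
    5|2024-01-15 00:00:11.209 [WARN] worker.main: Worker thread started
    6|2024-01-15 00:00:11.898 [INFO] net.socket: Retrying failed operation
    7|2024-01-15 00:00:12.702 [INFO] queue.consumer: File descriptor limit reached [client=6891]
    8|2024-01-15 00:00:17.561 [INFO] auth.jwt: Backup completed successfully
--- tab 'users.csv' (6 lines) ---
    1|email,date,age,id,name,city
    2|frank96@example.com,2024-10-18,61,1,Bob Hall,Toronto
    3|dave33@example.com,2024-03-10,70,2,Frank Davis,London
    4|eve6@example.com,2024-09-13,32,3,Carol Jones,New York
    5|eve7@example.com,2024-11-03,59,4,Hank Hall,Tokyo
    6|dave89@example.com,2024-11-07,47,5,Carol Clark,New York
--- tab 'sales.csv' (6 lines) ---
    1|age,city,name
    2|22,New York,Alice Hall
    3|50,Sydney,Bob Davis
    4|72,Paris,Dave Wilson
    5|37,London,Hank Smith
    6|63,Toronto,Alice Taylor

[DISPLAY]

[server.log]│ users.csv │ sales.csv                                   
──────────────────────────────────────────────────────────────────────
2024-01-15 00:00:03.862 [INFO] db.pool: Socket connection closed [dura
2024-01-15 00:00:03.197 [INFO] net.socket: SSL certificate validated  
2024-01-15 00:00:04.766 [INFO] http.server: Garbage collection trigger
2024-01-15 00:00:09.292 [INFO] api.handler: Cache hit for key         
2024-01-15 00:00:11.209 [WARN] worker.main: Worker thread started     
2024-01-15 00:00:11.898 [INFO] net.socket: Retrying failed operation  
2024-01-15 00:00:12.702 [INFO] queue.consumer: File descriptor limit r
2024-01-15 00:00:17.561 [INFO] auth.jwt: Backup completed successfully
                                                                      
                                                                      
                                                                      
                                                                      
                                                                      
                                                                      
                                                                      
                                                                      
                                                                      
                                                                      
                                                                      
                                                                      
                                                                      
                                                                      
                                                                      


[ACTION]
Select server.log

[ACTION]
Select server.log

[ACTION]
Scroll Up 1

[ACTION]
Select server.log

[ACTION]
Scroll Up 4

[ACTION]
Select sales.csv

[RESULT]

 server.log │ users.csv │[sales.csv]                                  
──────────────────────────────────────────────────────────────────────
age,city,name                                                         
22,New York,Alice Hall                                                
50,Sydney,Bob Davis                                                   
72,Paris,Dave Wilson                                                  
37,London,Hank Smith                                                  
63,Toronto,Alice Taylor                                               
                                                                      
                                                                      
                                                                      
                                                                      
                                                                      
                                                                      
                                                                      
                                                                      
                                                                      
                                                                      
                                                                      
                                                                      
                                                                      
                                                                      
                                                                      
                                                                      
                                                                      


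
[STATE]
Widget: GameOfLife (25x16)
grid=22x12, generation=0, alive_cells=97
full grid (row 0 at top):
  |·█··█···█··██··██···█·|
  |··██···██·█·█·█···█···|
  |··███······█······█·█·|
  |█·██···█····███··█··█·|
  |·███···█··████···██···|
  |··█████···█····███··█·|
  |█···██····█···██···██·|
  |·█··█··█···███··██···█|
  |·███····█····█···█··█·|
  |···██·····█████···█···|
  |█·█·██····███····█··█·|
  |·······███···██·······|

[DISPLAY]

Gen: 0                   
·█··█···█··██··██···█·   
··██···██·█·█·█···█···   
··███······█······█·█·   
█·██···█····███··█··█·   
·███···█··████···██···   
··█████···█····███··█·   
█···██····█···██···██·   
·█··█··█···███··██···█   
·███····█····█···█··█·   
···██·····█████···█···   
█·█·██····███····█··█·   
·······███···██·······   
                         
                         
                         


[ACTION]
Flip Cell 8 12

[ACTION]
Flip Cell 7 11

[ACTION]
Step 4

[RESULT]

Gen: 4                   
··██············██····   
··██······██·██·███···   
······█··█·█·██···██··   
·····██████··█····██··   
········█··█·██···███·   
██···██··██████·······   
███·█·█············█··   
··████···█·····█···█··   
·██···█········█···███   
···█··█··█············   
····██·██·············   
········████·█········   
                         
                         
                         


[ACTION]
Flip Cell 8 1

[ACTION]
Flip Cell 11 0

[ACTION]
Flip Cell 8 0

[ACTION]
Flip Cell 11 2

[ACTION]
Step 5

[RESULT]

Gen: 9                   
················█·····   
··········████·███····   
···········██····██···   
·········██·█··█·██···   
·········██·██·█··█···   
·········█·█·█·████···   
██······██·████·█·····   
█·███···█·█████·███···   
·██·····██·······█··█·   
·██···██··········███·   
····█·█···············   
······················   
                         
                         
                         


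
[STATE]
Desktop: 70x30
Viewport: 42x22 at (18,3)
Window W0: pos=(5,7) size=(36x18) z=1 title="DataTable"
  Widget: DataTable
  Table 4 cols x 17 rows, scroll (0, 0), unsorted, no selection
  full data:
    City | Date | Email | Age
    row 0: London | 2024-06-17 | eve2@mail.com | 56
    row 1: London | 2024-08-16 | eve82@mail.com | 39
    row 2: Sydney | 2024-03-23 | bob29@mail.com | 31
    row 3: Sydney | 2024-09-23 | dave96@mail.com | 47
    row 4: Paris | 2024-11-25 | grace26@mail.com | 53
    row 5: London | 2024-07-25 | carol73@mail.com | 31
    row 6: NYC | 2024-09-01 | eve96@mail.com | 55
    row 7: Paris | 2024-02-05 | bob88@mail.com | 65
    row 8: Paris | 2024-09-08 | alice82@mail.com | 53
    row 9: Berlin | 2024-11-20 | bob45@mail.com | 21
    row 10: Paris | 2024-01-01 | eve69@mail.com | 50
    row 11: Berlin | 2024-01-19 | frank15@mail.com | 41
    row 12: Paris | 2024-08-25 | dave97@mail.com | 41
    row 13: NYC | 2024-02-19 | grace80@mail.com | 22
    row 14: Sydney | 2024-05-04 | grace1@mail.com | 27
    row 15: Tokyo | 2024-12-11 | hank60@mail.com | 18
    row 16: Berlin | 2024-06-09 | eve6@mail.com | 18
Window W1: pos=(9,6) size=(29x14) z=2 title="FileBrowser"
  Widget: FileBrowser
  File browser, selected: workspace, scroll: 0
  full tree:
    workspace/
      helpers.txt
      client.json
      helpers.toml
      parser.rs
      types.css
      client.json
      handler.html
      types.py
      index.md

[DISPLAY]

                                          
                                          
                                          
━━━━━━━━━━━━━━━━━━━┓                      
wser               ┃━━┓                   
───────────────────┨  ┃                   
rkspace/           ┃──┨                   
ers.txt            ┃  ┃                   
nt.json            ┃──┃                   
ers.toml           ┃  ┃                   
er.rs              ┃  ┃                   
s.css              ┃  ┃                   
nt.json            ┃m ┃                   
ler.html           ┃om┃                   
s.py               ┃om┃                   
x.md               ┃  ┃                   
━━━━━━━━━━━━━━━━━━━┛  ┃                   
09-08│alice82@mail.com┃                   
11-20│bob45@mail.com  ┃                   
01-01│eve69@mail.com  ┃                   
01-19│frank15@mail.com┃                   
━━━━━━━━━━━━━━━━━━━━━━┛                   


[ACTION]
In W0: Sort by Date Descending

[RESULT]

                                          
                                          
                                          
━━━━━━━━━━━━━━━━━━━┓                      
wser               ┃━━┓                   
───────────────────┨  ┃                   
rkspace/           ┃──┨                   
ers.txt            ┃  ┃                   
nt.json            ┃──┃                   
ers.toml           ┃m ┃                   
er.rs              ┃om┃                   
s.css              ┃  ┃                   
nt.json            ┃m ┃                   
ler.html           ┃om┃                   
s.py               ┃  ┃                   
x.md               ┃m ┃                   
━━━━━━━━━━━━━━━━━━━┛  ┃                   
07-25│carol73@mail.com┃                   
06-17│eve2@mail.com   ┃                   
06-09│eve6@mail.com   ┃                   
05-04│grace1@mail.com ┃                   
━━━━━━━━━━━━━━━━━━━━━━┛                   


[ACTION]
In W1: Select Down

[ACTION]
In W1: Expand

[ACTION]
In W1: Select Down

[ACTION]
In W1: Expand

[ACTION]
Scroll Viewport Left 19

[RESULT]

                                          
                                          
                                          
         ┏━━━━━━━━━━━━━━━━━━━━━━━━━━━┓    
     ┏━━━┃ FileBrowser               ┃━━┓ 
     ┃ Da┠───────────────────────────┨  ┃ 
     ┠───┃  [-] workspace/           ┃──┨ 
     ┃Cit┃    helpers.txt            ┃  ┃ 
     ┃───┃  > client.json            ┃──┃ 
     ┃Tok┃    helpers.toml           ┃m ┃ 
     ┃Par┃    parser.rs              ┃om┃ 
     ┃Ber┃    types.css              ┃  ┃ 
     ┃Syd┃    client.json            ┃m ┃ 
     ┃Par┃    handler.html           ┃om┃ 
     ┃NYC┃    types.py               ┃  ┃ 
     ┃Par┃    index.md               ┃m ┃ 
     ┃Lon┗━━━━━━━━━━━━━━━━━━━━━━━━━━━┛  ┃ 
     ┃London│2024-07-25│carol73@mail.com┃ 
     ┃London│2024-06-17│eve2@mail.com   ┃ 
     ┃Berlin│2024-06-09│eve6@mail.com   ┃ 
     ┃Sydney│2024-05-04│grace1@mail.com ┃ 
     ┗━━━━━━━━━━━━━━━━━━━━━━━━━━━━━━━━━━┛ 


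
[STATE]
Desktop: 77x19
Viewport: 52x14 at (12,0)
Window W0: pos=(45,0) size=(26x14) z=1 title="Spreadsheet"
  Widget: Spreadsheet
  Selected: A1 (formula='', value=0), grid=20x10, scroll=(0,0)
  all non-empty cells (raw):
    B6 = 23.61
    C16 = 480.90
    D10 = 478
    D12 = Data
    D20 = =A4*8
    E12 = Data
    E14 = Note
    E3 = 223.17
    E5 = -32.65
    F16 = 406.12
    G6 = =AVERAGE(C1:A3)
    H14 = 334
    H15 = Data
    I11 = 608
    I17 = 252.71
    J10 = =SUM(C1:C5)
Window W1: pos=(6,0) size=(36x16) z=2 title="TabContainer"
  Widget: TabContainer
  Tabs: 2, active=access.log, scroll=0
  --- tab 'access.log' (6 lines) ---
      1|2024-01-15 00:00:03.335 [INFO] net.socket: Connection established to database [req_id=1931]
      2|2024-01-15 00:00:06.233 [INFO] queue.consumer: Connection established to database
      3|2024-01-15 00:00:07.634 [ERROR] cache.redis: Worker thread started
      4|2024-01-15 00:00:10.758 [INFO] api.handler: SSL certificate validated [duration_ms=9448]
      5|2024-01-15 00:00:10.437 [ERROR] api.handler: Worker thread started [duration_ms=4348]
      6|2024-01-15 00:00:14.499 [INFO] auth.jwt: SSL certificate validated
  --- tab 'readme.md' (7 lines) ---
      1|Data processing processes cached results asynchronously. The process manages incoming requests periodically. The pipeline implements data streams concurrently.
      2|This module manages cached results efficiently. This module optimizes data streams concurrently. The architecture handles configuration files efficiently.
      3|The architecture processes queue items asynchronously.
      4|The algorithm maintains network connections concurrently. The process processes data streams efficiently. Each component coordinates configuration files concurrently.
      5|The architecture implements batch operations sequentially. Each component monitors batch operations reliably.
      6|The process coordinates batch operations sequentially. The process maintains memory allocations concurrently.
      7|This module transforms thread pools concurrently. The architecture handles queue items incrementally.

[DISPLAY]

━━━━━━━━━━━━━━━━━━━━━━━━━━━━━┓   ┏━━━━━━━━━━━━━━━━━━
ontainer                     ┃   ┃ Spreadsheet      
─────────────────────────────┨   ┠──────────────────
ss.log]│ readme.md           ┃   ┃A1:               
─────────────────────────────┃   ┃       A       B  
01-15 00:00:03.335 [INFO] net┃   ┃------------------
01-15 00:00:06.233 [INFO] que┃   ┃  1      [0]      
01-15 00:00:07.634 [ERROR] ca┃   ┃  2        0      
01-15 00:00:10.758 [INFO] api┃   ┃  3        0      
01-15 00:00:10.437 [ERROR] ap┃   ┃  4        0      
01-15 00:00:14.499 [INFO] aut┃   ┃  5        0      
                             ┃   ┃  6        0   23.
                             ┃   ┃  7        0      
                             ┃   ┗━━━━━━━━━━━━━━━━━━


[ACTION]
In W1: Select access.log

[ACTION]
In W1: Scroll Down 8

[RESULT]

━━━━━━━━━━━━━━━━━━━━━━━━━━━━━┓   ┏━━━━━━━━━━━━━━━━━━
ontainer                     ┃   ┃ Spreadsheet      
─────────────────────────────┨   ┠──────────────────
ss.log]│ readme.md           ┃   ┃A1:               
─────────────────────────────┃   ┃       A       B  
01-15 00:00:14.499 [INFO] aut┃   ┃------------------
                             ┃   ┃  1      [0]      
                             ┃   ┃  2        0      
                             ┃   ┃  3        0      
                             ┃   ┃  4        0      
                             ┃   ┃  5        0      
                             ┃   ┃  6        0   23.
                             ┃   ┃  7        0      
                             ┃   ┗━━━━━━━━━━━━━━━━━━


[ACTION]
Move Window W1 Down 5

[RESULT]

                                 ┏━━━━━━━━━━━━━━━━━━
                                 ┃ Spreadsheet      
                                 ┠──────────────────
━━━━━━━━━━━━━━━━━━━━━━━━━━━━━┓   ┃A1:               
ontainer                     ┃   ┃       A       B  
─────────────────────────────┨   ┃------------------
ss.log]│ readme.md           ┃   ┃  1      [0]      
─────────────────────────────┃   ┃  2        0      
01-15 00:00:14.499 [INFO] aut┃   ┃  3        0      
                             ┃   ┃  4        0      
                             ┃   ┃  5        0      
                             ┃   ┃  6        0   23.
                             ┃   ┃  7        0      
                             ┃   ┗━━━━━━━━━━━━━━━━━━


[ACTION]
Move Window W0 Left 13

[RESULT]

                    ┏━━━━━━━━━━━━━━━━━━━━━━━━┓      
                    ┃ Spreadsheet            ┃      
                    ┠────────────────────────┨      
━━━━━━━━━━━━━━━━━━━━━━━━━━━━━┓               ┃      
ontainer                     ┃      B       C┃      
─────────────────────────────┨---------------┃      
ss.log]│ readme.md           ┃[0]       0    ┃      
─────────────────────────────┃  0       0    ┃      
01-15 00:00:14.499 [INFO] aut┃  0       0    ┃      
                             ┃  0       0    ┃      
                             ┃  0       0    ┃      
                             ┃  0   23.61    ┃      
                             ┃  0       0    ┃      
                             ┃━━━━━━━━━━━━━━━┛      


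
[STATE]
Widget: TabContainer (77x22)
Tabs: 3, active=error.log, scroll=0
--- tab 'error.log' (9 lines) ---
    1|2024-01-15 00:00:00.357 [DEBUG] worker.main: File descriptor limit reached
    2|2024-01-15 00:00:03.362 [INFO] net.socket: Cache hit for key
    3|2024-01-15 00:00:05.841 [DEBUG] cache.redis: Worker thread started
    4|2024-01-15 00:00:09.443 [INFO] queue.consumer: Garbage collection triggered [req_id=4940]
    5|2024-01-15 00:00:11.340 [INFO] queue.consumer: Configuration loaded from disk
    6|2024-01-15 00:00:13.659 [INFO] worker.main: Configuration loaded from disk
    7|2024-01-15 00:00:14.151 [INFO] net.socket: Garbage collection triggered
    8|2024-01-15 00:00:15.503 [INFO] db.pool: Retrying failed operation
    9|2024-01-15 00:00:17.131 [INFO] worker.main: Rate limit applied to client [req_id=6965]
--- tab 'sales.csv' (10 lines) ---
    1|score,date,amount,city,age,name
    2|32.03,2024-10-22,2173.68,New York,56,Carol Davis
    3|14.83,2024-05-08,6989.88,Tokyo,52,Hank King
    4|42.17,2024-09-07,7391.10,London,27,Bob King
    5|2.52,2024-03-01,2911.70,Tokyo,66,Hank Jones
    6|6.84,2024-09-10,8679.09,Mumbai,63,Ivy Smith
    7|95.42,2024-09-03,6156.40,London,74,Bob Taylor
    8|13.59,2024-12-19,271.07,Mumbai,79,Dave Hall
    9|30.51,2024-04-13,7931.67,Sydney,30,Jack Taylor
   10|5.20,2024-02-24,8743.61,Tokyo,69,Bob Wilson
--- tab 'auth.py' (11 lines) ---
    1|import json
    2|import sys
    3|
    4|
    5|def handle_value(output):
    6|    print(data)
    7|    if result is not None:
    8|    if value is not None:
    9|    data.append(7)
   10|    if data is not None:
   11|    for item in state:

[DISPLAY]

[error.log]│ sales.csv │ auth.py                                             
─────────────────────────────────────────────────────────────────────────────
2024-01-15 00:00:00.357 [DEBUG] worker.main: File descriptor limit reached   
2024-01-15 00:00:03.362 [INFO] net.socket: Cache hit for key                 
2024-01-15 00:00:05.841 [DEBUG] cache.redis: Worker thread started           
2024-01-15 00:00:09.443 [INFO] queue.consumer: Garbage collection triggered [
2024-01-15 00:00:11.340 [INFO] queue.consumer: Configuration loaded from disk
2024-01-15 00:00:13.659 [INFO] worker.main: Configuration loaded from disk   
2024-01-15 00:00:14.151 [INFO] net.socket: Garbage collection triggered      
2024-01-15 00:00:15.503 [INFO] db.pool: Retrying failed operation            
2024-01-15 00:00:17.131 [INFO] worker.main: Rate limit applied to client [req
                                                                             
                                                                             
                                                                             
                                                                             
                                                                             
                                                                             
                                                                             
                                                                             
                                                                             
                                                                             
                                                                             


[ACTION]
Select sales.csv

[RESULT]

 error.log │[sales.csv]│ auth.py                                             
─────────────────────────────────────────────────────────────────────────────
score,date,amount,city,age,name                                              
32.03,2024-10-22,2173.68,New York,56,Carol Davis                             
14.83,2024-05-08,6989.88,Tokyo,52,Hank King                                  
42.17,2024-09-07,7391.10,London,27,Bob King                                  
2.52,2024-03-01,2911.70,Tokyo,66,Hank Jones                                  
6.84,2024-09-10,8679.09,Mumbai,63,Ivy Smith                                  
95.42,2024-09-03,6156.40,London,74,Bob Taylor                                
13.59,2024-12-19,271.07,Mumbai,79,Dave Hall                                  
30.51,2024-04-13,7931.67,Sydney,30,Jack Taylor                               
5.20,2024-02-24,8743.61,Tokyo,69,Bob Wilson                                  
                                                                             
                                                                             
                                                                             
                                                                             
                                                                             
                                                                             
                                                                             
                                                                             
                                                                             
                                                                             


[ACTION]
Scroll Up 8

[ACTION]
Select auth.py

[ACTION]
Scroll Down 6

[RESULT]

 error.log │ sales.csv │[auth.py]                                            
─────────────────────────────────────────────────────────────────────────────
    if result is not None:                                                   
    if value is not None:                                                    
    data.append(7)                                                           
    if data is not None:                                                     
    for item in state:                                                       
                                                                             
                                                                             
                                                                             
                                                                             
                                                                             
                                                                             
                                                                             
                                                                             
                                                                             
                                                                             
                                                                             
                                                                             
                                                                             
                                                                             
                                                                             


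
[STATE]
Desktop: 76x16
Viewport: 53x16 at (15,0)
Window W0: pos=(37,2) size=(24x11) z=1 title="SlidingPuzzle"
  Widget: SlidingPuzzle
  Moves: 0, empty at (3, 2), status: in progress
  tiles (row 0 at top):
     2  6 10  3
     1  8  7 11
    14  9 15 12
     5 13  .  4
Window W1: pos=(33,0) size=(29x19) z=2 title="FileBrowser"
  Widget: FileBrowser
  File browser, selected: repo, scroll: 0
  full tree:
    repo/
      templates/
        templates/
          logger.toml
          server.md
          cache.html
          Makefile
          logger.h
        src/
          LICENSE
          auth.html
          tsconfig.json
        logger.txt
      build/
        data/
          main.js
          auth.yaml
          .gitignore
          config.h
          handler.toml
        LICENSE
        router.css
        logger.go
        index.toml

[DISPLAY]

                  ┏━━━━━━━━━━━━━━━━━━━━━━━━━━━┓      
                  ┃ FileBrowser               ┃      
                  ┠───────────────────────────┨      
                  ┃> [-] repo/                ┃      
                  ┃    [+] templates/         ┃      
                  ┃    [+] build/             ┃      
                  ┃                           ┃      
                  ┃                           ┃      
                  ┃                           ┃      
                  ┃                           ┃      
                  ┃                           ┃      
                  ┃                           ┃      
                  ┃                           ┃      
                  ┃                           ┃      
                  ┃                           ┃      
                  ┃                           ┃      


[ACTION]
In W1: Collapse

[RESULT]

                  ┏━━━━━━━━━━━━━━━━━━━━━━━━━━━┓      
                  ┃ FileBrowser               ┃      
                  ┠───────────────────────────┨      
                  ┃> [+] repo/                ┃      
                  ┃                           ┃      
                  ┃                           ┃      
                  ┃                           ┃      
                  ┃                           ┃      
                  ┃                           ┃      
                  ┃                           ┃      
                  ┃                           ┃      
                  ┃                           ┃      
                  ┃                           ┃      
                  ┃                           ┃      
                  ┃                           ┃      
                  ┃                           ┃      


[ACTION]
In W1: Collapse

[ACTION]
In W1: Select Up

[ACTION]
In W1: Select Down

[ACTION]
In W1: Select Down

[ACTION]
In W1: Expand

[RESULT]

                  ┏━━━━━━━━━━━━━━━━━━━━━━━━━━━┓      
                  ┃ FileBrowser               ┃      
                  ┠───────────────────────────┨      
                  ┃> [-] repo/                ┃      
                  ┃    [+] templates/         ┃      
                  ┃    [+] build/             ┃      
                  ┃                           ┃      
                  ┃                           ┃      
                  ┃                           ┃      
                  ┃                           ┃      
                  ┃                           ┃      
                  ┃                           ┃      
                  ┃                           ┃      
                  ┃                           ┃      
                  ┃                           ┃      
                  ┃                           ┃      


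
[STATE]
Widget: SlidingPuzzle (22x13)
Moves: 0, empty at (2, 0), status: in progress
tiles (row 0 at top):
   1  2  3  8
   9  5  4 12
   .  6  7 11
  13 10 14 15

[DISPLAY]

┌────┬────┬────┬────┐ 
│  1 │  2 │  3 │  8 │ 
├────┼────┼────┼────┤ 
│  9 │  5 │  4 │ 12 │ 
├────┼────┼────┼────┤ 
│    │  6 │  7 │ 11 │ 
├────┼────┼────┼────┤ 
│ 13 │ 10 │ 14 │ 15 │ 
└────┴────┴────┴────┘ 
Moves: 0              
                      
                      
                      


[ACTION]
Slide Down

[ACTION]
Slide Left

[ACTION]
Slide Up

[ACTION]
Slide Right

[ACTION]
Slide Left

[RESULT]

┌────┬────┬────┬────┐ 
│  1 │  2 │  3 │  8 │ 
├────┼────┼────┼────┤ 
│  5 │  6 │  4 │ 12 │ 
├────┼────┼────┼────┤ 
│  9 │    │  7 │ 11 │ 
├────┼────┼────┼────┤ 
│ 13 │ 10 │ 14 │ 15 │ 
└────┴────┴────┴────┘ 
Moves: 5              
                      
                      
                      


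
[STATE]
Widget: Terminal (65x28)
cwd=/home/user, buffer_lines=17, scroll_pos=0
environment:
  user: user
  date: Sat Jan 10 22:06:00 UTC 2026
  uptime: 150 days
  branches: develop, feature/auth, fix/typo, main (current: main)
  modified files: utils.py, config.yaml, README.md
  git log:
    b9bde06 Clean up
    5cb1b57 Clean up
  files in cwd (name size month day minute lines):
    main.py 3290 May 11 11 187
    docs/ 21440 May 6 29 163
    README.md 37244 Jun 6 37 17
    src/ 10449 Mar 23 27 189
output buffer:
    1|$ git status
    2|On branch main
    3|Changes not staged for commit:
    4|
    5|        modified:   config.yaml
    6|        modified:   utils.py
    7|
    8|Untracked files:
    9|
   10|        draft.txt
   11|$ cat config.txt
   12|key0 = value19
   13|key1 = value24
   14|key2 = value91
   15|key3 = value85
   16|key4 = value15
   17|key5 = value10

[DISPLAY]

$ git status                                                     
On branch main                                                   
Changes not staged for commit:                                   
                                                                 
        modified:   config.yaml                                  
        modified:   utils.py                                     
                                                                 
Untracked files:                                                 
                                                                 
        draft.txt                                                
$ cat config.txt                                                 
key0 = value19                                                   
key1 = value24                                                   
key2 = value91                                                   
key3 = value85                                                   
key4 = value15                                                   
key5 = value10                                                   
$ █                                                              
                                                                 
                                                                 
                                                                 
                                                                 
                                                                 
                                                                 
                                                                 
                                                                 
                                                                 
                                                                 


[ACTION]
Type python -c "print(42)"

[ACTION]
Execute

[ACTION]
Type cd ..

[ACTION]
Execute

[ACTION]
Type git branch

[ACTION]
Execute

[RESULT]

$ git status                                                     
On branch main                                                   
Changes not staged for commit:                                   
                                                                 
        modified:   config.yaml                                  
        modified:   utils.py                                     
                                                                 
Untracked files:                                                 
                                                                 
        draft.txt                                                
$ cat config.txt                                                 
key0 = value19                                                   
key1 = value24                                                   
key2 = value91                                                   
key3 = value85                                                   
key4 = value15                                                   
key5 = value10                                                   
$ python -c "print(42)"                                          
42                                                               
$ cd ..                                                          
                                                                 
$ git branch                                                     
  develop                                                        
  feature/auth                                                   
  fix/typo                                                       
* main                                                           
$ █                                                              
                                                                 
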